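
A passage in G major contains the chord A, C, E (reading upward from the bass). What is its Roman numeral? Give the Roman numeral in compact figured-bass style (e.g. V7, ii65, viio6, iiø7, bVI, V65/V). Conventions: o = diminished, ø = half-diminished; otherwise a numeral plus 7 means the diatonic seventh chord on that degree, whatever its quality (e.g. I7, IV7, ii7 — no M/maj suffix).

Stacked in thirds the chord is A-C-E: a minor triad on A.
In G major, A is the supertonic; the diatonic minor triad there is ii.

ii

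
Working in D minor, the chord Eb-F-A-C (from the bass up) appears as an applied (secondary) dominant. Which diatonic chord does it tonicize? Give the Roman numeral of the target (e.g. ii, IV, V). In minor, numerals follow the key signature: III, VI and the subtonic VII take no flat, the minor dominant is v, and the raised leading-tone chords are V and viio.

VI

The chord is a dominant seventh chord on F.
A dominant resolves down a perfect fifth: F → Bb. In D minor, Bb is scale degree 6, i.e. VI.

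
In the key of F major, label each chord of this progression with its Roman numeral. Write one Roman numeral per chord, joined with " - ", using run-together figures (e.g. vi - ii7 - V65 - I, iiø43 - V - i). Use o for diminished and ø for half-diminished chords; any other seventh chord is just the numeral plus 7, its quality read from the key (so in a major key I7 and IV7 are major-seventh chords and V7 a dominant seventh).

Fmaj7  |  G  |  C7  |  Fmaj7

Fmaj7 has root F, degree 1 in F major, so I7.
G: a major triad on G, the applied dominant of V → V/V.
C7: root C is the dominant; dominant seventh chord there is V7.
Fmaj7: major seventh chord on F = scale degree 1 → I7.

I7 - V/V - V7 - I7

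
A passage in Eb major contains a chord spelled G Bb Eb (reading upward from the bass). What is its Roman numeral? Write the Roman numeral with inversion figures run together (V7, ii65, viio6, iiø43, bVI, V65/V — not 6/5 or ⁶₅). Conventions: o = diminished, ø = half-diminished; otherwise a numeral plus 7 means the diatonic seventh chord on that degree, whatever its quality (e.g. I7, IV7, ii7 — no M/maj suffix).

I6

The pitches Eb-G-Bb form a major triad rooted on Eb.
In Eb major, Eb is the tonic; the diatonic major triad there is I.
With G in the bass the chord is in first inversion, so the figured bass is 6.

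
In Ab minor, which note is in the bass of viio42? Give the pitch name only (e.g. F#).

Fb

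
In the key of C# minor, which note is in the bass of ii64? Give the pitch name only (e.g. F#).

A#

ii in C# minor has root D#; the chord is D#-F#-A#.
The figure 64 means second inversion — the fifth is in the bass.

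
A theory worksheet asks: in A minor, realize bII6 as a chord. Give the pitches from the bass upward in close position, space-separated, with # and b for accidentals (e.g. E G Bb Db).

Scale degree 2 in A minor is B; lowering it a half step gives Bb. bII6 is the Neapolitan sixth — a major triad on the lowered second degree, here in its customary first inversion.
So the chord is Bb-D-F.
With the 6 figure the chord is in first inversion; from the bass D upward in close position it reads D-F-Bb.

D F Bb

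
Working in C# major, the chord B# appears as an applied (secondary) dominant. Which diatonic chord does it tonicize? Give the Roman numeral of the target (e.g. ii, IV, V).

The chord is a major triad on B#.
A dominant resolves down a perfect fifth: B# → E#. In C# major, E# is scale degree 3, i.e. iii.

iii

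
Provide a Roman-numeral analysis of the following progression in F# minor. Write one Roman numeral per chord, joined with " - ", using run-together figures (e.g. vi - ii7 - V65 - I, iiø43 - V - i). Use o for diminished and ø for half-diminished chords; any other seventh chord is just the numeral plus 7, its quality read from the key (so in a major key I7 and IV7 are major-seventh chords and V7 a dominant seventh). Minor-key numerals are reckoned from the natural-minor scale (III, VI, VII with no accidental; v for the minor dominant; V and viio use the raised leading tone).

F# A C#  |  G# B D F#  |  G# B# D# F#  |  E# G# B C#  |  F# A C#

i - iiø7 - V7/V - V65 - i

F#-A-C# has root F#, degree 1 in F# minor, so i.
G#-B-D-F#: half-diminished seventh chord on G# = scale degree 2 → iiø7.
G#-B#-D#-F# is the secondary dominant of V (dominant seventh chord on G#): V7/V.
E#-G#-B-C#: root C# is the dominant; dominant seventh chord there is V65.
F#-A-C#: minor triad on F# = scale degree 1 → i.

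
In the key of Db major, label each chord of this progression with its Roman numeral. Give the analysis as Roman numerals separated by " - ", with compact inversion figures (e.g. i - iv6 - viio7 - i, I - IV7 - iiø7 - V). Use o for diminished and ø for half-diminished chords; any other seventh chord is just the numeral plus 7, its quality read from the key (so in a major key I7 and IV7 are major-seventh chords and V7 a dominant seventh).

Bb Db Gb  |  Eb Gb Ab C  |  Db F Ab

Bb-Db-Gb: major triad on Gb = scale degree 4 → IV6.
Eb-Gb-Ab-C: dominant seventh chord on Ab = scale degree 5 → V43.
Db-F-Ab: root Db is the tonic; major triad there is I.

IV6 - V43 - I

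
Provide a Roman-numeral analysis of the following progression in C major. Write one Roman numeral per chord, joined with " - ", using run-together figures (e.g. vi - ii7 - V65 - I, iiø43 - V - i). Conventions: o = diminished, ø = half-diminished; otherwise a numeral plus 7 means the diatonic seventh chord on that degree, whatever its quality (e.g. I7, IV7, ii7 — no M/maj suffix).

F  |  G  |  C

F: major triad on F = scale degree 4 → IV.
G: root G is the dominant; major triad there is V.
C: major triad on C = scale degree 1 → I.

IV - V - I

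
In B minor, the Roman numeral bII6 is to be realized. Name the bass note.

E

bII in B minor has root C; the chord is C-E-G.
The figure 6 means first inversion — the third is in the bass.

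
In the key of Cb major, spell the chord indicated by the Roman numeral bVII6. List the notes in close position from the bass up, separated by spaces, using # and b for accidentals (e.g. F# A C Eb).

Db Fb Bbb

Scale degree 7 in Cb major is Bb; lowering it a half step gives Bbb. bVII6 is a major triad on the lowered seventh degree (the subtonic), borrowed from the parallel minor.
So the chord is Bbb-Db-Fb.
With the 6 figure the chord is in first inversion; from the bass Db upward in close position it reads Db-Fb-Bbb.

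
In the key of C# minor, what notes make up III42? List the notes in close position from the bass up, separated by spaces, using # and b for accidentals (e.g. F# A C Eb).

D# E G# B

In C# minor, the third degree is E, and the diatonic chord built there is a major seventh chord.
Stacking thirds from E gives E-G#-B-D#.
With the 42 figure the chord is in third inversion; from the bass D# upward in close position it reads D#-E-G#-B.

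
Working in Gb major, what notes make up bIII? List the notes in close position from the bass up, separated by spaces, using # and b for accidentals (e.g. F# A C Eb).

Bbb Db Fb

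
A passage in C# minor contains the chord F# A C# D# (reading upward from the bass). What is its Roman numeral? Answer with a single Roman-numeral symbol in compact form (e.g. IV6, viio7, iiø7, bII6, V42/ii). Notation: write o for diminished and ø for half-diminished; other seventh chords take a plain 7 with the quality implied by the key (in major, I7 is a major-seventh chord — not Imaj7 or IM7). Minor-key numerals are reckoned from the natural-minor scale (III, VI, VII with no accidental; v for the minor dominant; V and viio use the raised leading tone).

Stacked in thirds the chord is D#-F#-A-C#: a half-diminished seventh chord on D#.
D# is scale degree 2 in C# minor, and a half-diminished seventh chord on that degree is written iiø7.
With F# in the bass the chord is in first inversion, so the figured bass is 65.

iiø65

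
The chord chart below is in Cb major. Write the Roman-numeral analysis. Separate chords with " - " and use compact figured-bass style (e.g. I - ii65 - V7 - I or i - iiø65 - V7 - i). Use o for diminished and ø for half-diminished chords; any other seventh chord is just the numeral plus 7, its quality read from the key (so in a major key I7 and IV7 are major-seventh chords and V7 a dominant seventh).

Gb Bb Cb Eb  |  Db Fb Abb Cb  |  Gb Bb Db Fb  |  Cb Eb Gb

I43 - iiø7 - V7 - I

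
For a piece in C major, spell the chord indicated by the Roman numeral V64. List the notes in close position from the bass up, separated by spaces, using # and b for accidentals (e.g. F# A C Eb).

The numeral's case and figure indicate a major triad. In C major its root, the dominant, is G.
Stacking thirds from G gives G-B-D.
With the 64 figure the chord is in second inversion; from the bass D upward in close position it reads D-G-B.

D G B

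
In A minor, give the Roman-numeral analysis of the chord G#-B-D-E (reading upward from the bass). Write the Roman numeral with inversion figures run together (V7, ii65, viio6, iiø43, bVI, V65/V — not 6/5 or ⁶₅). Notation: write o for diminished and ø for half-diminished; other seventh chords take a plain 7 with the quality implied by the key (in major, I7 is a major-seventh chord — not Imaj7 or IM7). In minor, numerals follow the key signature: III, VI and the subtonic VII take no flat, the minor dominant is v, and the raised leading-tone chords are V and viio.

V65

Stacked in thirds the chord is E-G#-B-D: a dominant seventh chord on E.
In A minor, E is the dominant; the diatonic dominant seventh chord there is V7.
With G# in the bass the chord is in first inversion, so the figured bass is 65.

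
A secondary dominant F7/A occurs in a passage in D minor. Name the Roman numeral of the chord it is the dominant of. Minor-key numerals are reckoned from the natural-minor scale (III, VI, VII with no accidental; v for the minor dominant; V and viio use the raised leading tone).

VI

The chord is a dominant seventh chord on F.
A dominant resolves down a perfect fifth: F → Bb. In D minor, Bb is scale degree 6, i.e. VI.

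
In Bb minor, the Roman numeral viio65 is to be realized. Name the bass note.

C

viio in Bb minor has root A; the chord is A-C-Eb-Gb.
The figure 65 means first inversion — the third is in the bass.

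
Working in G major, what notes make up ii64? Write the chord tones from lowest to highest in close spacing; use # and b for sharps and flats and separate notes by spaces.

In G major, scale degree 2 is A, and the diatonic chord built there is a minor triad.
That chord is spelled A-C-E.
The figured bass 64 indicates second inversion, placing the fifth (E) in the bass: E-A-C.

E A C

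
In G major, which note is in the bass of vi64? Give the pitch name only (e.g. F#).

vi in G major has root E; the chord is E-G-B.
The figure 64 means second inversion — the fifth is in the bass.

B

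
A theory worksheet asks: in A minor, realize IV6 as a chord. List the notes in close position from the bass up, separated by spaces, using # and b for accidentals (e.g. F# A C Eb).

Scale degree 4 in A minor is D; here the chord built on it is altered to a major triad. IV6 is the major subdominant, borrowed from the parallel major.
So the chord is D-F#-A.
With the 6 figure the chord is in first inversion; from the bass F# upward in close position it reads F#-A-D.

F# A D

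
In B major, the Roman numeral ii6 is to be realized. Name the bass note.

ii in B major has root C#; the chord is C#-E-G#.
The figure 6 means first inversion — the third is in the bass.

E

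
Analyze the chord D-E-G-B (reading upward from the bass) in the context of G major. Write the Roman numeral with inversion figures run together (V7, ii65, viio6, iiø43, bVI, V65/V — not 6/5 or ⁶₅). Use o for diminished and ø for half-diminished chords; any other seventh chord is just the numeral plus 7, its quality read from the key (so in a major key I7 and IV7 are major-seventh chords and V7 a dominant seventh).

The pitches E-G-B-D form a minor seventh chord rooted on E.
In G major, E is the submediant; the diatonic minor seventh chord there is vi7.
With D in the bass the chord is in third inversion, so the figured bass is 42.

vi42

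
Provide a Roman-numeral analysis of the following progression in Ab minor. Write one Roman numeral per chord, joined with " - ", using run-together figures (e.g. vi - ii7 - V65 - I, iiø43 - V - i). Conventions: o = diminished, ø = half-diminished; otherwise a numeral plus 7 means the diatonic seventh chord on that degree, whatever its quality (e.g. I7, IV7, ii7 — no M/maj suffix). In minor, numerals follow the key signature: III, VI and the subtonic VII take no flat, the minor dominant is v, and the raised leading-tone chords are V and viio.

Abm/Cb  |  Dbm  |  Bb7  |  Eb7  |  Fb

Abm/Cb has root Ab, degree 1 in Ab minor, so i6.
Dbm: minor triad on Db = scale degree 4 → iv.
Bb7: chromatic; Bb is V of V, so V7/V.
Eb7 has root Eb, degree 5 in Ab minor, so V7.
Fb: major triad on Fb = scale degree 6 → VI.

i6 - iv - V7/V - V7 - VI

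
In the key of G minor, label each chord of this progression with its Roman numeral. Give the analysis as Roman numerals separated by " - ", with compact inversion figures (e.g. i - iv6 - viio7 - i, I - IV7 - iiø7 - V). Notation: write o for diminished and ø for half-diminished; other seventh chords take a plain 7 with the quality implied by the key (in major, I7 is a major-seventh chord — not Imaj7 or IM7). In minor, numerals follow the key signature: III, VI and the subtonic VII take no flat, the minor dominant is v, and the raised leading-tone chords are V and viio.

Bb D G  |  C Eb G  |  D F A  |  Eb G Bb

Bb-D-G: minor triad on G = scale degree 1 → i6.
C-Eb-G has root C, degree 4 in G minor, so iv.
D-F-A: root D is the dominant; minor triad there is v.
Eb-G-Bb has root Eb, degree 6 in G minor, so VI.

i6 - iv - v - VI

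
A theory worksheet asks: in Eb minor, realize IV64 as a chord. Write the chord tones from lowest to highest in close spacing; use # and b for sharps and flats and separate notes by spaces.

Scale degree 4 in Eb minor is Ab; here the chord built on it is altered to a major triad. IV64 is the major subdominant, borrowed from the parallel major.
So the chord is Ab-C-Eb.
The figured bass 64 indicates second inversion, placing the fifth (Eb) in the bass: Eb-Ab-C.

Eb Ab C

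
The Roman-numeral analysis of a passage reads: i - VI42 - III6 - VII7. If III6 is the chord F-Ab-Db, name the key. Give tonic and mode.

Bb minor

III6 is given as F-Ab-Db — a major triad with root Db.
If Db is scale degree 3 and the mode makes that degree carry a major triad, the tonic is Bb and the mode is minor.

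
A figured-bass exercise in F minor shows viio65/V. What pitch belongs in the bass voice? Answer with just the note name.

The applied chord viio65/V is rooted on B: B-D-F-Ab.
The figure 65 means first inversion — the third is in the bass.

D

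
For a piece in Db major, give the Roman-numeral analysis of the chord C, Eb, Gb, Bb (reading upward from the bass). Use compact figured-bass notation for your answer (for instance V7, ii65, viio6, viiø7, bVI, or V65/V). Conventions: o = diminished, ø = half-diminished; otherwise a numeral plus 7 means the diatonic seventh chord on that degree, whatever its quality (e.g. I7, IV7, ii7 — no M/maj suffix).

viiø7

The pitches C-Eb-Gb-Bb form a half-diminished seventh chord rooted on C.
C is scale degree 7 in Db major, and a half-diminished seventh chord on that degree is written viiø7.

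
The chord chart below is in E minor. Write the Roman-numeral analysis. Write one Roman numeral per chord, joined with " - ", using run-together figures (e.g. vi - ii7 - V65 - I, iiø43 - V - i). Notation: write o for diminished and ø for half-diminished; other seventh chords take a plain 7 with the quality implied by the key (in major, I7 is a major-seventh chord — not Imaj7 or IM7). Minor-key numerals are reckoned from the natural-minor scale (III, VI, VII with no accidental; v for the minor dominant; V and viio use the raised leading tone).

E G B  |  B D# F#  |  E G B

E-G-B: root E is the tonic; minor triad there is i.
B-D#-F#: root B is the dominant; major triad there is V.
E-G-B: root E is the tonic; minor triad there is i.

i - V - i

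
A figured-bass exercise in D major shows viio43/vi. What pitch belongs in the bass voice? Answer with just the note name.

E

The applied chord viio43/vi is rooted on A#: A#-C#-E-G.
The figure 43 means second inversion — the fifth is in the bass.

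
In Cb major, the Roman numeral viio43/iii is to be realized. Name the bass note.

Ab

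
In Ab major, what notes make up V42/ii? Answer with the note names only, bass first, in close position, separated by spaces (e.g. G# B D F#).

V42/ii is a secondary dominant — the dominant seventh of ii. ii in Ab major is Bb, so the applied chord's root is F, a perfect fifth above.
Building a dominant seventh chord on F gives F-A-C-Eb.
With the 42 figure the chord is in third inversion; from the bass Eb upward in close position it reads Eb-F-A-C.

Eb F A C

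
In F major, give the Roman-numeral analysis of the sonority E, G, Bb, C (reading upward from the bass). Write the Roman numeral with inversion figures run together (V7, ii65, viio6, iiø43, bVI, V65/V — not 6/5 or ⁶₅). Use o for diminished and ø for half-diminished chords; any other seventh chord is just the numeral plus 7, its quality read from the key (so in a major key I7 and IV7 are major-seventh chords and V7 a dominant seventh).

V65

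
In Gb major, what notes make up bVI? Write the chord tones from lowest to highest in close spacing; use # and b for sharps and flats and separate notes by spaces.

Ebb Gb Bbb

bVI is a major triad on the lowered sixth degree, borrowed from the parallel minor. In Gb major that root is Ebb.
So the chord is Ebb-Gb-Bbb.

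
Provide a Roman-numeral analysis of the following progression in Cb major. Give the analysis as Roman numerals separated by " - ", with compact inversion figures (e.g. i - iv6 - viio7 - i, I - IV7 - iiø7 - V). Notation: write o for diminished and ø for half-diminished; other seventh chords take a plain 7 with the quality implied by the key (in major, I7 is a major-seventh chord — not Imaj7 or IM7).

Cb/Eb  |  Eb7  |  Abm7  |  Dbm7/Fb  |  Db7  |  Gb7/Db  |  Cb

I6 - V7/vi - vi7 - ii65 - V7/V - V43 - I

Cb/Eb: major triad on Cb = scale degree 1 → I6.
Eb7: a dominant seventh chord on Eb, the applied dominant of vi → V7/vi.
Abm7: minor seventh chord on Ab = scale degree 6 → vi7.
Dbm7/Fb: minor seventh chord on Db = scale degree 2 → ii65.
Db7: chromatic; Db is V of V, so V7/V.
Gb7/Db: dominant seventh chord on Gb = scale degree 5 → V43.
Cb: root Cb is the tonic; major triad there is I.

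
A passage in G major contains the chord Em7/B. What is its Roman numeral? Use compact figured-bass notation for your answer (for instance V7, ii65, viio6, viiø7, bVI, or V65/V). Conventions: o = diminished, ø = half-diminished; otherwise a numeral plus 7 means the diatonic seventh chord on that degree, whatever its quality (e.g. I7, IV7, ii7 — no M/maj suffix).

The pitches E-G-B-D form a minor seventh chord rooted on E.
E is scale degree 6 in G major, and a minor seventh chord on that degree is written vi7.
With B in the bass the chord is in second inversion, so the figured bass is 43.

vi43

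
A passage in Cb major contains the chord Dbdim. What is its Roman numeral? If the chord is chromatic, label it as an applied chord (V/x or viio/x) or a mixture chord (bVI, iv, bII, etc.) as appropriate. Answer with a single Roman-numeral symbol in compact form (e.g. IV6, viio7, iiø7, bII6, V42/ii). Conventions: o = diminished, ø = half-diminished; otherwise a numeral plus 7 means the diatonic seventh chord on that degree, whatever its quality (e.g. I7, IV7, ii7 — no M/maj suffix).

iio

Stacked in thirds the chord is Db-Fb-Abb: a diminished triad on Db.
Db is the second degree of Cb major. This is the diminished supertonic triad, borrowed from the parallel minor.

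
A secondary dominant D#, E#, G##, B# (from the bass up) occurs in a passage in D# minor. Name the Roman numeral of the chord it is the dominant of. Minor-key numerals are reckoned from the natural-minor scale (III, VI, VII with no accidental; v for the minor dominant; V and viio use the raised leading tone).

The chord is a dominant seventh chord on E#.
A dominant resolves down a perfect fifth: E# → A#. In D# minor, A# is scale degree 5, i.e. V.

V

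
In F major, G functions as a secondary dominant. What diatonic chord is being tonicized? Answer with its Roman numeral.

The chord is a major triad on G.
A dominant resolves down a perfect fifth: G → C. In F major, C is scale degree 5, i.e. V.

V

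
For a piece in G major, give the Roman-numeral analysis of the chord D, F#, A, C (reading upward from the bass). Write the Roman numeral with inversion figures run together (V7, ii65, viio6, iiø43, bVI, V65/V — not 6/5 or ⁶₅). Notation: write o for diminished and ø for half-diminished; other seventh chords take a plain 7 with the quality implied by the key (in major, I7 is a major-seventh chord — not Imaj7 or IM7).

V7

Stacked in thirds the chord is D-F#-A-C: a dominant seventh chord on D.
D is scale degree 5 in G major, and a dominant seventh chord on that degree is written V7.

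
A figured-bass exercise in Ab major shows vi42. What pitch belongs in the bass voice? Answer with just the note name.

vi in Ab major has root F; the chord is F-Ab-C-Eb.
The figure 42 means third inversion — the seventh is in the bass.

Eb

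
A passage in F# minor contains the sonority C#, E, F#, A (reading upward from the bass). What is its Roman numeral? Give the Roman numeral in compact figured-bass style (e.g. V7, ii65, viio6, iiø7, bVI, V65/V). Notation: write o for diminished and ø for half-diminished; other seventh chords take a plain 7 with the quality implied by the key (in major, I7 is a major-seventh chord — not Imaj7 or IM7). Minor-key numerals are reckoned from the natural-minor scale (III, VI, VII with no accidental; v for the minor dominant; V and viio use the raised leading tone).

Stacked in thirds the chord is F#-A-C#-E: a minor seventh chord on F#.
F# is scale degree 1 in F# minor, and a minor seventh chord on that degree is written i7.
With C# in the bass the chord is in second inversion, so the figured bass is 43.

i43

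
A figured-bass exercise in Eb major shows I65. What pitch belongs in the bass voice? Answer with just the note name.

I in Eb major has root Eb; the chord is Eb-G-Bb-D.
The figure 65 means first inversion — the third is in the bass.

G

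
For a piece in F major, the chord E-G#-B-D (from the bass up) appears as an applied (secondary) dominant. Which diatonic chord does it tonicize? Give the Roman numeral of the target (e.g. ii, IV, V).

iii

The chord is a dominant seventh chord on E.
A dominant resolves down a perfect fifth: E → A. In F major, A is scale degree 3, i.e. iii.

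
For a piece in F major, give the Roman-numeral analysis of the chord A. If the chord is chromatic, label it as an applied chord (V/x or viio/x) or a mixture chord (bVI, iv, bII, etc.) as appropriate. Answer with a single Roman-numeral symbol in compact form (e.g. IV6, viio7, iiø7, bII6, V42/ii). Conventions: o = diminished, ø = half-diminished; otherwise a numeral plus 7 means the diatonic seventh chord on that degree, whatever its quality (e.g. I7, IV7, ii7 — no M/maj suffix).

V/vi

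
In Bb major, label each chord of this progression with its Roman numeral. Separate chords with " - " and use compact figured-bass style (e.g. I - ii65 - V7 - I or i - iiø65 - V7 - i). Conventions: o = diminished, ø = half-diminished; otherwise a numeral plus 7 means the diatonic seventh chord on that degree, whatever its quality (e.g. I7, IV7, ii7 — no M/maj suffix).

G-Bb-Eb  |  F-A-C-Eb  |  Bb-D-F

IV6 - V7 - I

G-Bb-Eb: root Eb is the subdominant; major triad there is IV6.
F-A-C-Eb has root F, degree 5 in Bb major, so V7.
Bb-D-F has root Bb, degree 1 in Bb major, so I.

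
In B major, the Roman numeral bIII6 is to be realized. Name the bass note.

bIII in B major has root D; the chord is D-F#-A.
The figure 6 means first inversion — the third is in the bass.

F#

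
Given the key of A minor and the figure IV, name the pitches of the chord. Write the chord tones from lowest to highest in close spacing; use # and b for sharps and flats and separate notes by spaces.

Scale degree 4 in A minor is D; here the chord built on it is altered to a major triad. IV is the major subdominant, borrowed from the parallel major.
So the chord is D-F#-A.

D F# A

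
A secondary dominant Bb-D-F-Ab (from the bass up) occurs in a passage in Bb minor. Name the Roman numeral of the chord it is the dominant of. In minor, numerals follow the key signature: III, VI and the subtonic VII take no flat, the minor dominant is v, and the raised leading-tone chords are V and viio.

The chord is a dominant seventh chord on Bb.
A dominant resolves down a perfect fifth: Bb → Eb. In Bb minor, Eb is scale degree 4, i.e. iv.

iv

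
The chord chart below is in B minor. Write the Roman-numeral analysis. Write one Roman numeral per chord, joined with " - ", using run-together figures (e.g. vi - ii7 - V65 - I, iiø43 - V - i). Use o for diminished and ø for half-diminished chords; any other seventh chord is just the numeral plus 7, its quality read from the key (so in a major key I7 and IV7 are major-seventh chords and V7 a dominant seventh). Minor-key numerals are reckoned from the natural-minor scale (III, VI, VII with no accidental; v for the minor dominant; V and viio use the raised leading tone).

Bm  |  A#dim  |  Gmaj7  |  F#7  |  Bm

i - viio - VI7 - V7 - i

Bm: root B is the tonic; minor triad there is i.
A#dim has root A#, degree 7 in B minor, so viio.
Gmaj7: major seventh chord on G = scale degree 6 → VI7.
F#7: root F# is the dominant; dominant seventh chord there is V7.
Bm has root B, degree 1 in B minor, so i.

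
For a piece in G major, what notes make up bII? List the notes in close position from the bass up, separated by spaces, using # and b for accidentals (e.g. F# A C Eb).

Scale degree 2 in G major is A; lowering it a half step gives Ab. bII is the Neapolitan chord — a major triad on the lowered second degree.
So the chord is Ab-C-Eb.

Ab C Eb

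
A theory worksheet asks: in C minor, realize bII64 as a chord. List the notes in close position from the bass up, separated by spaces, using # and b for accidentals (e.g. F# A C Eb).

Ab Db F

Scale degree 2 in C minor is D; lowering it a half step gives Db. bII64 is the Neapolitan chord — a major triad on the lowered second degree.
So the chord is Db-F-Ab.
The figured bass 64 indicates second inversion, placing the fifth (Ab) in the bass: Ab-Db-F.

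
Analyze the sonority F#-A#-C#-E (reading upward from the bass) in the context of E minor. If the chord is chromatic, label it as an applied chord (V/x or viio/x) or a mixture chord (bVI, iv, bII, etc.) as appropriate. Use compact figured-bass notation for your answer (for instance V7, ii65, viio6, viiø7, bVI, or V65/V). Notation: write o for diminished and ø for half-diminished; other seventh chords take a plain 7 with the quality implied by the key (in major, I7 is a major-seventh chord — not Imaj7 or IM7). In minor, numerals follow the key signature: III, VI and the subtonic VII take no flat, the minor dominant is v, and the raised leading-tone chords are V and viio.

Stacked in thirds the chord is F#-A#-C#-E: a dominant seventh chord on F#.
F# is not a diatonic chord root with this quality in E minor, but it lies a perfect fifth above B (V), so the chord functions as an applied dominant of V.

V7/V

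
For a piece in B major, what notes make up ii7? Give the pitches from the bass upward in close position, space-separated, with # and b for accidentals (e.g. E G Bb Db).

C# E G# B

In B major, scale degree 2 is C#, and the diatonic chord built there is a minor seventh chord.
Stacking thirds from C# gives C#-E-G#-B.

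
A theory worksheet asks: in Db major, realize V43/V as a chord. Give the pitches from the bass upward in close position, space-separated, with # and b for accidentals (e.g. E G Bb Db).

Bb Db Eb G

The slash means an applied dominant: we want the dominant of V. In Db major, V is Ab major, and its dominant is built on Eb.
Building a dominant seventh chord on Eb gives Eb-G-Bb-Db.
With the 43 figure the chord is in second inversion; from the bass Bb upward in close position it reads Bb-Db-Eb-G.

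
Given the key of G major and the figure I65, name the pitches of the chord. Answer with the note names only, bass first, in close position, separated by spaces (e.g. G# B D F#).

B D F# G

In G major, scale degree 1 is G, and the diatonic chord built there is a major seventh chord.
That chord is spelled G-B-D-F#.
With the 65 figure the chord is in first inversion; from the bass B upward in close position it reads B-D-F#-G.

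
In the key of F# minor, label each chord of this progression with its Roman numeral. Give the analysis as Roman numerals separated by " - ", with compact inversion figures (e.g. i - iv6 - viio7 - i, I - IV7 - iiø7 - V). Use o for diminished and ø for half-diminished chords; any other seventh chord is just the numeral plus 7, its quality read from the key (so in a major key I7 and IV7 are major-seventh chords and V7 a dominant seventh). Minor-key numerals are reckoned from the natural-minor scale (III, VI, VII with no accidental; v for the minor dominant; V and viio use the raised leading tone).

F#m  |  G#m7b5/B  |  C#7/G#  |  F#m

F#m has root F#, degree 1 in F# minor, so i.
G#m7b5/B: half-diminished seventh chord on G# = scale degree 2 → iiø65.
C#7/G# has root C#, degree 5 in F# minor, so V43.
F#m: root F# is the tonic; minor triad there is i.

i - iiø65 - V43 - i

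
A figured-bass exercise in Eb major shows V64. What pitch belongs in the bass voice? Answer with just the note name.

F

V in Eb major has root Bb; the chord is Bb-D-F.
The figure 64 means second inversion — the fifth is in the bass.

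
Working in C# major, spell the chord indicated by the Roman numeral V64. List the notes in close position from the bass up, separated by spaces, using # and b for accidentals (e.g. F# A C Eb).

The numeral's case and figure indicate a major triad. In C# major its root, the fifth degree, is G#.
That chord is spelled G#-B#-D#.
The figured bass 64 indicates second inversion, placing the fifth (D#) in the bass: D#-G#-B#.

D# G# B#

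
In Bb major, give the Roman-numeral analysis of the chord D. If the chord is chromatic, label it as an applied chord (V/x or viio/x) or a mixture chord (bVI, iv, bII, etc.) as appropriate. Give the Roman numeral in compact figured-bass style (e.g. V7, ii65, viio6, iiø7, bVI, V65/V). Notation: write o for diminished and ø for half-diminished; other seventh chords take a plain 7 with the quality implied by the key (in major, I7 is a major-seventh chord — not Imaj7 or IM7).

V/vi

The pitches D-F#-A form a major triad rooted on D.
D is not a diatonic chord root with this quality in Bb major, but it lies a perfect fifth above G (vi), so the chord functions as an applied dominant of vi.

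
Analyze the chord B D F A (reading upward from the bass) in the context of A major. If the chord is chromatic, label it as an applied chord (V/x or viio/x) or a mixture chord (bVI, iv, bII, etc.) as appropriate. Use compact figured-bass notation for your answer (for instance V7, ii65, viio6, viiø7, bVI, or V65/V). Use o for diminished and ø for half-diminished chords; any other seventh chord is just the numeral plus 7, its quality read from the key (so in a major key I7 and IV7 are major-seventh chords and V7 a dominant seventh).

iiø7

Stacked in thirds the chord is B-D-F-A: a half-diminished seventh chord on B.
B is the second degree of A major. This is the half-diminished supertonic seventh, borrowed from the parallel minor.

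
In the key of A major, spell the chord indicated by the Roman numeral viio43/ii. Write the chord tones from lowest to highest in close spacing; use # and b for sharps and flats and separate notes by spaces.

E G A# C#

viio43/ii is a secondary leading-tone chord. The target ii is B in A major; the applied chord is rooted a semitone below, on A#.
Building a fully diminished seventh chord on A# gives A#-C#-E-G.
With the 43 figure the chord is in second inversion; from the bass E upward in close position it reads E-G-A#-C#.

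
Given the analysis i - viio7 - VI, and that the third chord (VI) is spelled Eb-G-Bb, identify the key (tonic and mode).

G minor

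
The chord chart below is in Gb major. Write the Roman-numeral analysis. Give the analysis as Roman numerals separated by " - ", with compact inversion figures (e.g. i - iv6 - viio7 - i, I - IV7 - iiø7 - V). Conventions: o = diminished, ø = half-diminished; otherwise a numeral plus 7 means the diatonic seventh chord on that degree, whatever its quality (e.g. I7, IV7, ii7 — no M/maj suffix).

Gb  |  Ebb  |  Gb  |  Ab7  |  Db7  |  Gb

I - bVI - I - V7/V - V7 - I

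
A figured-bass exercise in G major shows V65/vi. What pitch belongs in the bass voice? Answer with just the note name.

The applied chord V65/vi is rooted on B: B-D#-F#-A.
The figure 65 means first inversion — the third is in the bass.

D#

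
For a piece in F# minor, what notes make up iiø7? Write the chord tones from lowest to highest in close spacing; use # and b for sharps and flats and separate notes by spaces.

G# B D F#

In F# minor, the supertonic is G#, and the diatonic chord built there is a half-diminished seventh chord.
That chord is spelled G#-B-D-F#.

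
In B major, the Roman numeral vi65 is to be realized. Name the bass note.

vi in B major has root G#; the chord is G#-B-D#-F#.
The figure 65 means first inversion — the third is in the bass.

B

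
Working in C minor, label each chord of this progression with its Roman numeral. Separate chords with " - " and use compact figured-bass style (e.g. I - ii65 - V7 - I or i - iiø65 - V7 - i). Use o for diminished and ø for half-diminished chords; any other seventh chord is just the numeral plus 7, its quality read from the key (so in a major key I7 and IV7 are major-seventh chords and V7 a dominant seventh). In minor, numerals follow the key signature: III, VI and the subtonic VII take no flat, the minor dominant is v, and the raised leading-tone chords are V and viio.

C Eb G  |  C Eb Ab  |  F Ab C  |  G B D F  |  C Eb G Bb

C-Eb-G: minor triad on C = scale degree 1 → i.
C-Eb-Ab has root Ab, degree 6 in C minor, so VI6.
F-Ab-C: root F is the subdominant; minor triad there is iv.
G-B-D-F has root G, degree 5 in C minor, so V7.
C-Eb-G-Bb has root C, degree 1 in C minor, so i7.

i - VI6 - iv - V7 - i7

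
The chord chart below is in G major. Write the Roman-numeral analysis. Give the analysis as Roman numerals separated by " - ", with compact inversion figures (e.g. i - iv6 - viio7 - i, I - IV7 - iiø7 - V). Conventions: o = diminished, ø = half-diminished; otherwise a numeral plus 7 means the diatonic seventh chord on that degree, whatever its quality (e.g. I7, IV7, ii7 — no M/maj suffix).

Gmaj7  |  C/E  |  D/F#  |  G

I7 - IV6 - V6 - I

Gmaj7 has root G, degree 1 in G major, so I7.
C/E: major triad on C = scale degree 4 → IV6.
D/F#: root D is the dominant; major triad there is V6.
G: root G is the tonic; major triad there is I.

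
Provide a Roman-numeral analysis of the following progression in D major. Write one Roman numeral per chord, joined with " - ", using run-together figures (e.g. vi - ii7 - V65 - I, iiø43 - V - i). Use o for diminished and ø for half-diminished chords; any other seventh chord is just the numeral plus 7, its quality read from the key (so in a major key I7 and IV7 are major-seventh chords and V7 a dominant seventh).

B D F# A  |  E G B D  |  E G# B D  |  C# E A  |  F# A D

B-D-F#-A has root B, degree 6 in D major, so vi7.
E-G-B-D: root E is the supertonic; minor seventh chord there is ii7.
E-G#-B-D: chromatic; E is V of V, so V7/V.
C#-E-A: root A is the dominant; major triad there is V6.
F#-A-D: root D is the tonic; major triad there is I6.

vi7 - ii7 - V7/V - V6 - I6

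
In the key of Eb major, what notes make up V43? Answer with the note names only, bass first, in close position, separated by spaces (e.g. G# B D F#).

F Ab Bb D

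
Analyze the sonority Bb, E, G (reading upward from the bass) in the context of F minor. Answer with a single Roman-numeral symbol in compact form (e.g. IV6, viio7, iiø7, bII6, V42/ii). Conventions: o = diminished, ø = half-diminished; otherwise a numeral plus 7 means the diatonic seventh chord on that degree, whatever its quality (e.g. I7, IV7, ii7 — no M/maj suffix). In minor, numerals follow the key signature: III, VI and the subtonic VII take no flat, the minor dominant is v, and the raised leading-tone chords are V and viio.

The pitches E-G-Bb form a diminished triad rooted on E.
In F minor, E is the leading tone; the diatonic diminished triad there is viio.
With Bb in the bass the chord is in second inversion, so the figured bass is 64.

viio64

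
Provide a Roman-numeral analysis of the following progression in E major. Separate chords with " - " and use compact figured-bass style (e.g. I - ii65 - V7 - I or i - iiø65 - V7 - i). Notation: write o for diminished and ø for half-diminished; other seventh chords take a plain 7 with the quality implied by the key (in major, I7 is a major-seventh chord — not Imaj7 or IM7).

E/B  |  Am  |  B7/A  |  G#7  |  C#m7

I64 - iv - V42 - V7/vi - vi7

E/B has root E, degree 1 in E major, so I64.
Am: A with this quality isn't in the key; it's iv, borrowed from the parallel minor.
B7/A: dominant seventh chord on B = scale degree 5 → V42.
G#7: a dominant seventh chord on G#, the applied dominant of vi → V7/vi.
C#m7: root C# is the submediant; minor seventh chord there is vi7.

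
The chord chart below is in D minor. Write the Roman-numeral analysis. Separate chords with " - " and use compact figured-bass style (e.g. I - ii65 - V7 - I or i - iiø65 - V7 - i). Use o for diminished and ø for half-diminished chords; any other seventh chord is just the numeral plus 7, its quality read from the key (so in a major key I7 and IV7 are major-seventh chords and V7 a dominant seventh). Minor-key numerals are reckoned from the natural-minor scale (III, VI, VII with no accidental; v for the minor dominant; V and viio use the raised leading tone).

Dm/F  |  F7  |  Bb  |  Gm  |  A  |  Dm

i6 - V7/VI - VI - iv - V - i

Dm/F has root D, degree 1 in D minor, so i6.
F7: chromatic; F is V of VI, so V7/VI.
Bb: major triad on Bb = scale degree 6 → VI.
Gm has root G, degree 4 in D minor, so iv.
A: root A is the dominant; major triad there is V.
Dm has root D, degree 1 in D minor, so i.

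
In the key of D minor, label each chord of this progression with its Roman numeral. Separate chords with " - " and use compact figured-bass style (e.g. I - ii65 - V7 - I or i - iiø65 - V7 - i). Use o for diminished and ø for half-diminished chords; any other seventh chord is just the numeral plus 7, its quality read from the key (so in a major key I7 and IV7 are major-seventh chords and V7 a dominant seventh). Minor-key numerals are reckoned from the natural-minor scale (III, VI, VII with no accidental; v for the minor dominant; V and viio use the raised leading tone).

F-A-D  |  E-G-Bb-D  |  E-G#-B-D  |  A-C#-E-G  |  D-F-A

F-A-D has root D, degree 1 in D minor, so i6.
E-G-Bb-D has root E, degree 2 in D minor, so iiø7.
E-G#-B-D: a dominant seventh chord on E, the applied dominant of V → V7/V.
A-C#-E-G: dominant seventh chord on A = scale degree 5 → V7.
D-F-A: root D is the tonic; minor triad there is i.

i6 - iiø7 - V7/V - V7 - i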